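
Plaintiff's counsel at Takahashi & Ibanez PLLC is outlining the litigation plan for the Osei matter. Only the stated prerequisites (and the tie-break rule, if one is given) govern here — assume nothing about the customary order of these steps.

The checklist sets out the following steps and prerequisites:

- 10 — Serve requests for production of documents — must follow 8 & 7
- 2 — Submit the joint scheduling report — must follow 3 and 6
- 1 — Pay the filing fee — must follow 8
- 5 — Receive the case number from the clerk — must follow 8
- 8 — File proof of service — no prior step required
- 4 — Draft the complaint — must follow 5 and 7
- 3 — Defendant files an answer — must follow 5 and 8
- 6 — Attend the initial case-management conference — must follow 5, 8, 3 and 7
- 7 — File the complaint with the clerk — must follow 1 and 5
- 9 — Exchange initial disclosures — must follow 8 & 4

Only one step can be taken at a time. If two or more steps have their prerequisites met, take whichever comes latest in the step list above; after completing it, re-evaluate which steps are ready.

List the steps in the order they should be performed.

8, 5, 3, 1, 7, 6, 4, 9, 2, 10

8 has no prerequisites → 8 first.
Now 5 and 1 have their prerequisites met. 5 is listed later, so 5 next.
3 now also ready, so the ready set is {3, 1}; 3 is listed later → 3.
Next only 1 has its prerequisites met → 1.
Next only 7 has its prerequisites met → 7.
Ready: 6, 4 and 10. 6 is listed later → 6.
Now 4, 2 and 10 have their prerequisites met. 4 is listed later, so 4 next.
9 now also ready, so the ready set is {9, 2, 10}; 9 is listed later → 9.
Now 2 and 10 have their prerequisites met. 2 is listed later, so 2 next.
Next only 10 has its prerequisites met → 10.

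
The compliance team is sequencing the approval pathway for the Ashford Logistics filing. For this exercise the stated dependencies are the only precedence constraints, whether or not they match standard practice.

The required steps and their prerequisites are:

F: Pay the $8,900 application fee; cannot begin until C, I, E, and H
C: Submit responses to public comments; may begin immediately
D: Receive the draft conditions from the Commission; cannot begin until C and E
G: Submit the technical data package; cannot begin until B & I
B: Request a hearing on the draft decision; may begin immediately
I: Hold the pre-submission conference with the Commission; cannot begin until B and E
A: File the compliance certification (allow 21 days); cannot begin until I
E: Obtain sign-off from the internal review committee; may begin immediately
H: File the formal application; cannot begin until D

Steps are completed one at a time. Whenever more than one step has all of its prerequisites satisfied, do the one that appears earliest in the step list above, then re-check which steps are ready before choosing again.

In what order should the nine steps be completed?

C, B and E have no prerequisites; C is listed earlier, so C is first.
B and E are both available; B is listed earlier → B.
That leaves E as the only ready step → E.
Ready: D and I. D is listed earlier → D.
Now I and H have their prerequisites met. I is listed earlier, so I next.
G, A and H are all available; G is listed earlier → G.
A and H are both available; A is listed earlier → A.
Next only H has its prerequisites met → H.
F needed C, I, E and H, now all done → F.

C → B → E → D → I → G → A → H → F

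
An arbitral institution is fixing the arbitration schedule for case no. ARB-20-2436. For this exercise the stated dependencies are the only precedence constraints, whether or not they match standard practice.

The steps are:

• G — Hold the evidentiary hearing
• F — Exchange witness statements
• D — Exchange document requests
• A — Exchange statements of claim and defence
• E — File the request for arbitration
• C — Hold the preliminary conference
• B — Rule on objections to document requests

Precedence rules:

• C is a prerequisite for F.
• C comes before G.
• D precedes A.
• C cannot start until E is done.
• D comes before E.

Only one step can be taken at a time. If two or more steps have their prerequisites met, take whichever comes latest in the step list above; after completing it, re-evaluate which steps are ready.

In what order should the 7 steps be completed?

B and D have no prerequisites; B is listed later, so B is first.
That leaves D as the only ready step → D.
E and A are both available; E is listed later → E.
Now C and A have their prerequisites met. C is listed later, so C next.
A, F and G are all available; A is listed later → A.
F and G are both available; F is listed later → F.
G needed C, now all done → G.

B D E C A F G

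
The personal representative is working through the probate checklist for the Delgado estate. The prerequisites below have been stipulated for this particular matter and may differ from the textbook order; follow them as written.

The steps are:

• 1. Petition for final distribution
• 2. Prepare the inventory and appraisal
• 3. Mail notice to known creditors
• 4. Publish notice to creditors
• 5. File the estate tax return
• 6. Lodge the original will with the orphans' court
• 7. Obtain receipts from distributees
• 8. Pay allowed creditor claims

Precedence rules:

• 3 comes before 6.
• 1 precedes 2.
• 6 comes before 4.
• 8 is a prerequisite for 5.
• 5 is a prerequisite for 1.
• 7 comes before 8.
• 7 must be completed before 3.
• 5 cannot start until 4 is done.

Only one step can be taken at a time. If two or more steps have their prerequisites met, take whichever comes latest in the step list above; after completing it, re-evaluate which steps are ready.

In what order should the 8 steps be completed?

7 8 3 6 4 5 1 2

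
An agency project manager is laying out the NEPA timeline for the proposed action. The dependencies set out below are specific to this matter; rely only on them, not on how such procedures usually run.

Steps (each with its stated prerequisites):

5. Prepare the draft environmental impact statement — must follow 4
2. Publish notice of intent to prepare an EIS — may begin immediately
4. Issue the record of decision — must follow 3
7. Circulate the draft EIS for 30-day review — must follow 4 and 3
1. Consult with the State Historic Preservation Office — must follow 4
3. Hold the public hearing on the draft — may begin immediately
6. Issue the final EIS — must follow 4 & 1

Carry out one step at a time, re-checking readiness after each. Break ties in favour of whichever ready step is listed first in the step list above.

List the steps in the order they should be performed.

2, 3, 4, 5, 7, 1, 6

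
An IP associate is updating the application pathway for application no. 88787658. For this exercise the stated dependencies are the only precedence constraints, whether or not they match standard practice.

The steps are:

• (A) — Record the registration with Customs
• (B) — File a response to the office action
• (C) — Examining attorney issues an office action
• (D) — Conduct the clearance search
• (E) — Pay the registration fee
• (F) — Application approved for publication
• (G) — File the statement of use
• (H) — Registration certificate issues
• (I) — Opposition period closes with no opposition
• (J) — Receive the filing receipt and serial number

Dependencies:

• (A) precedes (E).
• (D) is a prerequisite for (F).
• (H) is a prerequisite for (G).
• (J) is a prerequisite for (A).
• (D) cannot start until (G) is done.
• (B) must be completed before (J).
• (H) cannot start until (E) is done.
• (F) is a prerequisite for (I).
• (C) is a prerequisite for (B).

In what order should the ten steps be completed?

Only (C) has no prerequisites, so it is first.
(B) needed (C), now all done → (B).
Next only (J) has its prerequisites met → (J).
(A) needed (J), now all done → (A).
(E) needed (A), now all done → (E).
(H) needed (E), now all done → (H).
(G) needed (H), now all done → (G).
That leaves (D) as the only ready step → (D).
(F) needed (D), now all done → (F).
Next only (I) has its prerequisites met → (I).

(C), (B), (J), (A), (E), (H), (G), (D), (F), (I)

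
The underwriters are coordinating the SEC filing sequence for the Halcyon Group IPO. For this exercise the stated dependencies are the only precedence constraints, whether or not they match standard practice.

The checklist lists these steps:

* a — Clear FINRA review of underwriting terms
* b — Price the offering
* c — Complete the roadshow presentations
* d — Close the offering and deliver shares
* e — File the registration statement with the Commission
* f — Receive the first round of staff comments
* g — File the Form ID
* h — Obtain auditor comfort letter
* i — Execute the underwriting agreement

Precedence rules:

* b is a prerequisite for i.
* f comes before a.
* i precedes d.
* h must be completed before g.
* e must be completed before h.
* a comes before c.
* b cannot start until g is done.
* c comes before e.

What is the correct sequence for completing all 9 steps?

f is the only step with nothing outstanding, so it goes first.
a is the only step now ready → a.
c needed a, now all done → c.
e is the only step now ready → e.
Next only h has its prerequisites met → h.
g needed h, now all done → g.
b needed g, now all done → b.
i is the only step now ready → i.
Next only d has its prerequisites met → d.

f, a, c, e, h, g, b, i, d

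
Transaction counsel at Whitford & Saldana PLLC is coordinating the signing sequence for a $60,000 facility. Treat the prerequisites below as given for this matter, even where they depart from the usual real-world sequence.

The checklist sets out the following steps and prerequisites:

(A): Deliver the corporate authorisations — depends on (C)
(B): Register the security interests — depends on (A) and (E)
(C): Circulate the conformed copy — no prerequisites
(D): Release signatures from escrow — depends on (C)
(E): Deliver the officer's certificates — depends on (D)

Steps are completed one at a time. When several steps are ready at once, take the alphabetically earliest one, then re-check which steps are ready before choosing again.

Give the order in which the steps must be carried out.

Only (C) has no prerequisites, so it is first.
Ready: (A) and (D). (A) has the earlier label → (A).
(D) needed (C), now all done → (D).
Next only (E) has its prerequisites met → (E).
Next only (B) has its prerequisites met → (B).

(C), (A), (D), (E), (B)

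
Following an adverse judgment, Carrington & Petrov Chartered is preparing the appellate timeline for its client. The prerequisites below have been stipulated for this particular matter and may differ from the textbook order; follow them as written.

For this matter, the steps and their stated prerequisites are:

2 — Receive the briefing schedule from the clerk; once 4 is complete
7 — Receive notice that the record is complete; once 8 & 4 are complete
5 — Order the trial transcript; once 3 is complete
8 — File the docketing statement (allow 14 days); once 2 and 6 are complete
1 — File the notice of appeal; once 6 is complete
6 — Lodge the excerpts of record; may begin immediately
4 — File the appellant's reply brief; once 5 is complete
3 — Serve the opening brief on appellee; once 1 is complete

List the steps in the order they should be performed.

6 is the only step with nothing outstanding, so it goes first.
That leaves 1 as the only ready step → 1.
3 needed 1, now all done → 3.
5 needed 3, now all done → 5.
Next only 4 has its prerequisites met → 4.
Next only 2 has its prerequisites met → 2.
8 needed 2 and 6, now all done → 8.
That leaves 7 as the only ready step → 7.

6 1 3 5 4 2 8 7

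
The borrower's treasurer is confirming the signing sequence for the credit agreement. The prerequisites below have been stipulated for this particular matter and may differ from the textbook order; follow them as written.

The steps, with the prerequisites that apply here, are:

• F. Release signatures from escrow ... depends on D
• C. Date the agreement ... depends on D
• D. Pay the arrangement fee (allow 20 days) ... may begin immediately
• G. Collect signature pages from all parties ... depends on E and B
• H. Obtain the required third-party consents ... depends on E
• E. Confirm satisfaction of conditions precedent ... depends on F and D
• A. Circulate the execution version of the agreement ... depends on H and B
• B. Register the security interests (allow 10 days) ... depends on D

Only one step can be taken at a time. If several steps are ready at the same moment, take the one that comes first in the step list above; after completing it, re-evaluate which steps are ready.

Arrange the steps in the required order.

D → F → C → E → H → B → G → A

D has no prerequisites → D first.
Now F, C and B have their prerequisites met. F is listed earlier, so F next.
E now also ready, so the ready set is {C, E, B}; C is listed earlier → C.
E and B are both available; E is listed earlier → E.
Now H and B have their prerequisites met. H is listed earlier, so H next.
B needed D, now all done → B.
Now G and A have their prerequisites met. G is listed earlier, so G next.
A needed H and B, now all done → A.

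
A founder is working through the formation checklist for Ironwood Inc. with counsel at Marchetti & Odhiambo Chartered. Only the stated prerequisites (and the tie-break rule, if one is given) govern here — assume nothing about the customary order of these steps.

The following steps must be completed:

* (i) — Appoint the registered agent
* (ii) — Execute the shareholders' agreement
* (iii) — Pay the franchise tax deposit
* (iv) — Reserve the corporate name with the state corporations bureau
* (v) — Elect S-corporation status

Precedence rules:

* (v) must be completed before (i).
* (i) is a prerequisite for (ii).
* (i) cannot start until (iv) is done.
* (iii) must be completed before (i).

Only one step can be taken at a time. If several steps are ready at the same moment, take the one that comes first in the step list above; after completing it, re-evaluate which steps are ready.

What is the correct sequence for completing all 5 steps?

(iii), (iv), (v), (i), (ii)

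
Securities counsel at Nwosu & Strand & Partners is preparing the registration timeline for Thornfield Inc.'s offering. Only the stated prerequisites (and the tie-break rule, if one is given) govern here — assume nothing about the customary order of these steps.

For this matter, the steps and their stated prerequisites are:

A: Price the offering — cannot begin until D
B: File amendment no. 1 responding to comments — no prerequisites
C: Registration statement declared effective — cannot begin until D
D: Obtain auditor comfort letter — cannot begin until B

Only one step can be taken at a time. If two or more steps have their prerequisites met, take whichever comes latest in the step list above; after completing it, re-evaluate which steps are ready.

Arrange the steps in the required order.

B is the only step with nothing outstanding, so it goes first.
D is the only step now ready → D.
C and A are both available; C is listed later → C.
A is the only step now ready → A.

B, D, C, A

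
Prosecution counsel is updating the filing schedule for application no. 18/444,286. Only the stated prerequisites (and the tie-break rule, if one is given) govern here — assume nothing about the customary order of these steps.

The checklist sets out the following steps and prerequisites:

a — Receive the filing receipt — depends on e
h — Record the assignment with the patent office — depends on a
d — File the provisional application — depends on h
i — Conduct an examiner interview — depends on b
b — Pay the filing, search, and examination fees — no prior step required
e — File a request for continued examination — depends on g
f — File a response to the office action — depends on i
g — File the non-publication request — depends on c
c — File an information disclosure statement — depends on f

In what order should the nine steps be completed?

b has no prerequisites → b first.
i needed b, now all done → i.
f needed i, now all done → f.
c needed f, now all done → c.
g is the only step now ready → g.
e needed g, now all done → e.
a needed e, now all done → a.
Next only h has its prerequisites met → h.
That leaves d as the only ready step → d.

b → i → f → c → g → e → a → h → d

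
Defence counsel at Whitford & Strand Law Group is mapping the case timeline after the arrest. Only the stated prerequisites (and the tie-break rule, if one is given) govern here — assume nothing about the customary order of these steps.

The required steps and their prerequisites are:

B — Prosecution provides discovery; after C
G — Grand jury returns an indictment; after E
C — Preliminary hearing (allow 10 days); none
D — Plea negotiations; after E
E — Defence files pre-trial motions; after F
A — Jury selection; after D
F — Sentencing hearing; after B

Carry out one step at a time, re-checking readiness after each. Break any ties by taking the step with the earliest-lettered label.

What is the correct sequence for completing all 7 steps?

C has no prerequisites → C first.
B is the only step now ready → B.
F is the only step now ready → F.
E needed F, now all done → E.
Now D and G have their prerequisites met. D has the earlier label, so D next.
Ready: A and G. A has the earlier label → A.
G needed E, now all done → G.

C, B, F, E, D, A, G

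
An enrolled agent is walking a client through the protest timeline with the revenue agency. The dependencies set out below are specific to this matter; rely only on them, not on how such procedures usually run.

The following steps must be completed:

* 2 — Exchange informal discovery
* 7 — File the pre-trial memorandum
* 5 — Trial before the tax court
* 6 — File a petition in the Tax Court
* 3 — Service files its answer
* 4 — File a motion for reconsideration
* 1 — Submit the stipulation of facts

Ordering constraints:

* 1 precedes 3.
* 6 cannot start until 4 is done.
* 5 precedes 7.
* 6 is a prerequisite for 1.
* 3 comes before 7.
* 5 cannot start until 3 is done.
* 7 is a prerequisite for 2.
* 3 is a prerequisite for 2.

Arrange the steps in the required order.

Only 4 has no prerequisites, so it is first.
6 needed 4, now all done → 6.
That leaves 1 as the only ready step → 1.
3 is the only step now ready → 3.
5 is the only step now ready → 5.
Next only 7 has its prerequisites met → 7.
2 needed 7 and 3, now all done → 2.

4, 6, 1, 3, 5, 7, 2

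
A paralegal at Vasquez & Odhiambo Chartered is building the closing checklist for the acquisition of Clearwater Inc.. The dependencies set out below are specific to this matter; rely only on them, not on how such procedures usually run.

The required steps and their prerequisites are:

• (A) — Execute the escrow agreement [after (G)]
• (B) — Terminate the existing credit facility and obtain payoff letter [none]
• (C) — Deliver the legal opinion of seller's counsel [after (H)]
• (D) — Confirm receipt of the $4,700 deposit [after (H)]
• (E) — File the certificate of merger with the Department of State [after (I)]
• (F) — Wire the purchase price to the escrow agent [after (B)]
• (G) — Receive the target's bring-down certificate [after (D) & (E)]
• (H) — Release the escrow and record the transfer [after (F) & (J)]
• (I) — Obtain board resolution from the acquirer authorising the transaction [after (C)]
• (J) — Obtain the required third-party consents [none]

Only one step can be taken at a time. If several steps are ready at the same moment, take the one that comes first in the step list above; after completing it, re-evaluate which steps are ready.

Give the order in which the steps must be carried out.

(B) and (J) have no prerequisites; (B) is listed earlier, so (B) is first.
(F) now also ready, so the ready set is {(F), (J)}; (F) is listed earlier → (F).
Next only (J) has its prerequisites met → (J).
(H) is the only step now ready → (H).
Now (C) and (D) have their prerequisites met. (C) is listed earlier, so (C) next.
(D) and (I) are both available; (D) is listed earlier → (D).
That leaves (I) as the only ready step → (I).
That leaves (E) as the only ready step → (E).
(G) needed (D) and (E), now all done → (G).
That leaves (A) as the only ready step → (A).

(B), (F), (J), (H), (C), (D), (I), (E), (G), (A)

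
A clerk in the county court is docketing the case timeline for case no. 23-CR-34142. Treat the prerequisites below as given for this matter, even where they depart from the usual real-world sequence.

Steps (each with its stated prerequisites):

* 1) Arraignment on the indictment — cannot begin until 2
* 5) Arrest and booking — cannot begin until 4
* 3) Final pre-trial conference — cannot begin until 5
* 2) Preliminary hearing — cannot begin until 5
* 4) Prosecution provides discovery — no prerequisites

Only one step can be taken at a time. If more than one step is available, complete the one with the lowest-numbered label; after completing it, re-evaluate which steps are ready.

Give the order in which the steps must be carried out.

4 is the only step with nothing outstanding, so it goes first.
That leaves 5 as the only ready step → 5.
2 and 3 are both available; 2 has the earlier label → 2.
1 now also ready, so the ready set is {1, 3}; 1 has the earlier label → 1.
That leaves 3 as the only ready step → 3.

4 → 5 → 2 → 1 → 3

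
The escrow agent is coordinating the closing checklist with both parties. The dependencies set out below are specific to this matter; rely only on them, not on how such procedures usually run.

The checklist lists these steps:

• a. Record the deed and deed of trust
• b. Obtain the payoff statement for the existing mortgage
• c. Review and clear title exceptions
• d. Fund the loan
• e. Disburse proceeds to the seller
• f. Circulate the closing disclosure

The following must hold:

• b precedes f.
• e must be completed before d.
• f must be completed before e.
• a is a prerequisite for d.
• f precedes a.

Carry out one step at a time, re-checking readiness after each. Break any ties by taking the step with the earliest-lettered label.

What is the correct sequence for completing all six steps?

b → c → f → a → e → d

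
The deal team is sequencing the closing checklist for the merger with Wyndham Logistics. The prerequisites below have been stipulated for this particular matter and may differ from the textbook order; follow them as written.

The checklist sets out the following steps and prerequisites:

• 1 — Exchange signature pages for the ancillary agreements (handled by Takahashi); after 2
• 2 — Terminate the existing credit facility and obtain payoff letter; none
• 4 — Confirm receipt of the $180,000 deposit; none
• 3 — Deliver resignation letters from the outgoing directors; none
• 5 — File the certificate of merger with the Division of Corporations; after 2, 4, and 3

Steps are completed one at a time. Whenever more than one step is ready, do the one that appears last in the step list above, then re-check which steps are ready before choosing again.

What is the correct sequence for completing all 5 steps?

Nothing is required for 3, 4 and 2. 3 is listed later → 3 first.
4 and 2 are both available; 4 is listed later → 4.
2 is the only step now ready → 2.
5 and 1 are both available; 5 is listed later → 5.
That leaves 1 as the only ready step → 1.

3, 4, 2, 5, 1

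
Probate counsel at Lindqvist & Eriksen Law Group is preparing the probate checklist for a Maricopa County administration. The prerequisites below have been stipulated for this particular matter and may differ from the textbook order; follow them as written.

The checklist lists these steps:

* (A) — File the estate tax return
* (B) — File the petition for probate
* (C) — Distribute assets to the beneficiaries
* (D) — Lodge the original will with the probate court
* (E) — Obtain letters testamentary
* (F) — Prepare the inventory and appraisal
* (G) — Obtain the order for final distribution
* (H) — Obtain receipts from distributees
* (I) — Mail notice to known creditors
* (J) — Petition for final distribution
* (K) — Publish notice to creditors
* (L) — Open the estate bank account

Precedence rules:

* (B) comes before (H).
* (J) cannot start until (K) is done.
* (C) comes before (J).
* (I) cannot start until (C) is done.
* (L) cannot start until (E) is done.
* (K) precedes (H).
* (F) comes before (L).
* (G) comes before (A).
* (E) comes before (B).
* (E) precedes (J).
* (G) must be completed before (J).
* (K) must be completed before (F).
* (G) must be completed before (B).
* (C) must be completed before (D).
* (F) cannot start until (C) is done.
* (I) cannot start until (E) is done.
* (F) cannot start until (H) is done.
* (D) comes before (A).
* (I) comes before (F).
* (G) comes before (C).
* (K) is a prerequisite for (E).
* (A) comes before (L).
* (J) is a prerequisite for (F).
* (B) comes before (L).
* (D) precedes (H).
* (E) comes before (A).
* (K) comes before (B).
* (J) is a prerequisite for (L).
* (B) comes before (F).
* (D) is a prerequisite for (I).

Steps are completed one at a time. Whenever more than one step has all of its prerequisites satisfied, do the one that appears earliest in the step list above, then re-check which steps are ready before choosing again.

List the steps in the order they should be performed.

Nothing is required for (G) and (K). (G) is listed earlier → (G) first.
(C) now also ready, so the ready set is {(C), (K)}; (C) is listed earlier → (C).
Now (D) and (K) have their prerequisites met. (D) is listed earlier, so (D) next.
(K) is the only step now ready → (K).
(E) needed (K), now all done → (E).
(A), (B), (I) and (J) are all available; (A) is listed earlier → (A).
Now (B), (I) and (J) have their prerequisites met. (B) is listed earlier, so (B) next.
(H) now also ready, so the ready set is {(H), (I), (J)}; (H) is listed earlier → (H).
(I) and (J) are both available; (I) is listed earlier → (I).
That leaves (J) as the only ready step → (J).
(F) needed (B), (C), (H), (I), (J) and (K), now all done → (F).
That leaves (L) as the only ready step → (L).

(G) → (C) → (D) → (K) → (E) → (A) → (B) → (H) → (I) → (J) → (F) → (L)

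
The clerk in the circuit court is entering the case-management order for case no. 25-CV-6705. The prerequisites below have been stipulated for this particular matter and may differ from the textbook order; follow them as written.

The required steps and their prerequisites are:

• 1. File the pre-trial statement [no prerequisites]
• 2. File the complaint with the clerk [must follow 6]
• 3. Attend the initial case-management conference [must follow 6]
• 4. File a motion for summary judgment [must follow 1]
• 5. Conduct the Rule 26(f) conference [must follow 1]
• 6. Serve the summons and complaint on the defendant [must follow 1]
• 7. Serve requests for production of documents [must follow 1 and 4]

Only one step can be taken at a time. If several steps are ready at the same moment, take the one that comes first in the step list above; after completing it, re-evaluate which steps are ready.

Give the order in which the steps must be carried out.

1, 4, 5, 6, 2, 3, 7

Only 1 has no prerequisites, so it is first.
Ready: 4, 5 and 6. 4 is listed earlier → 4.
7 now also ready, so the ready set is {5, 6, 7}; 5 is listed earlier → 5.
Ready: 6 and 7. 6 is listed earlier → 6.
Ready: 2, 3 and 7. 2 is listed earlier → 2.
Ready: 3 and 7. 3 is listed earlier → 3.
7 needed 1 and 4, now all done → 7.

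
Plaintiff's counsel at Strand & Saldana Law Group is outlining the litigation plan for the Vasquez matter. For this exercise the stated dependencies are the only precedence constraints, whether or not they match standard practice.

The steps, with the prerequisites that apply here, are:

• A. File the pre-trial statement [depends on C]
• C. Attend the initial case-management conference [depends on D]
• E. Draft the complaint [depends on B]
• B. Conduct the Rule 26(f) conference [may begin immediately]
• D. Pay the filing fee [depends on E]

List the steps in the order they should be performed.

B E D C A

Only B has no prerequisites, so it is first.
That leaves E as the only ready step → E.
D needed E, now all done → D.
C is the only step now ready → C.
Next only A has its prerequisites met → A.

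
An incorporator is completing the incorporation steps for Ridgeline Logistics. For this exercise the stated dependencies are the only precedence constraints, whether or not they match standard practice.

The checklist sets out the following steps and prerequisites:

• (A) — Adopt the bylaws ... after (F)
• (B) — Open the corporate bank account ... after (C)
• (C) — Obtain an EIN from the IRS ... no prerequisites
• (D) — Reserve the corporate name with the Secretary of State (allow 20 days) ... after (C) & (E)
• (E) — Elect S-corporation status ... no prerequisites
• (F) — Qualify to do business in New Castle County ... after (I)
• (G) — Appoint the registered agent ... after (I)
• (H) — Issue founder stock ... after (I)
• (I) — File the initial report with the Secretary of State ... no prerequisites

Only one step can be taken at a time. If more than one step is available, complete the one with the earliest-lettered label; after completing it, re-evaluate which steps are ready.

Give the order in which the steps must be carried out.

(C) (B) (E) (D) (I) (F) (A) (G) (H)

(C), (E) and (I) have no prerequisites; (C) has the earlier label, so (C) is first.
(B), (E) and (I) are all available; (B) has the earlier label → (B).
(E) and (I) are both available; (E) has the earlier label → (E).
(D) now also ready, so the ready set is {(D), (I)}; (D) has the earlier label → (D).
(I) is the only step now ready → (I).
Now (F), (G) and (H) have their prerequisites met. (F) has the earlier label, so (F) next.
(A) now also ready, so the ready set is {(A), (G), (H)}; (A) has the earlier label → (A).
(G) and (H) are both available; (G) has the earlier label → (G).
(H) needed (I), now all done → (H).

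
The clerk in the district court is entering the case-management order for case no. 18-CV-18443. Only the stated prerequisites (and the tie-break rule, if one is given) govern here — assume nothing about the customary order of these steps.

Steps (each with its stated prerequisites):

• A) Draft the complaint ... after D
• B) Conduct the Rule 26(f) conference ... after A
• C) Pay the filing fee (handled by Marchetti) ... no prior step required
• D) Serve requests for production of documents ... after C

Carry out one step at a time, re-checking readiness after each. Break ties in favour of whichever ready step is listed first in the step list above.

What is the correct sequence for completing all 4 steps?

C D A B

Only C has no prerequisites, so it is first.
D needed C, now all done → D.
A needed D, now all done → A.
Next only B has its prerequisites met → B.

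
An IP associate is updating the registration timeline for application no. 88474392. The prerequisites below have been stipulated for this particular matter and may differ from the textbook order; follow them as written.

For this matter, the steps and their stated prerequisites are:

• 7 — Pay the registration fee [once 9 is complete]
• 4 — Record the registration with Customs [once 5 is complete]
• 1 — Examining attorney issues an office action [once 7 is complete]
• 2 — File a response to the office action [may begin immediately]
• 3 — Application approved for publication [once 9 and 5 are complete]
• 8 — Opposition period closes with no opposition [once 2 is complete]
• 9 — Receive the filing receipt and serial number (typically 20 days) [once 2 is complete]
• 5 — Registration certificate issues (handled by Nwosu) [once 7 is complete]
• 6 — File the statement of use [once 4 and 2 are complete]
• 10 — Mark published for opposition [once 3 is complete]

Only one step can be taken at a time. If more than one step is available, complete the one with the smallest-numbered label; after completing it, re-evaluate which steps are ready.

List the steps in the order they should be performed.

2 has no prerequisites → 2 first.
Ready: 8 and 9. 8 has the earlier label → 8.
9 needed 2, now all done → 9.
Next only 7 has its prerequisites met → 7.
Now 1 and 5 have their prerequisites met. 1 has the earlier label, so 1 next.
5 needed 7, now all done → 5.
Ready: 3 and 4. 3 has the earlier label → 3.
10 now also ready, so the ready set is {4, 10}; 4 has the earlier label → 4.
6 now also ready, so the ready set is {6, 10}; 6 has the earlier label → 6.
That leaves 10 as the only ready step → 10.

2, 8, 9, 7, 1, 5, 3, 4, 6, 10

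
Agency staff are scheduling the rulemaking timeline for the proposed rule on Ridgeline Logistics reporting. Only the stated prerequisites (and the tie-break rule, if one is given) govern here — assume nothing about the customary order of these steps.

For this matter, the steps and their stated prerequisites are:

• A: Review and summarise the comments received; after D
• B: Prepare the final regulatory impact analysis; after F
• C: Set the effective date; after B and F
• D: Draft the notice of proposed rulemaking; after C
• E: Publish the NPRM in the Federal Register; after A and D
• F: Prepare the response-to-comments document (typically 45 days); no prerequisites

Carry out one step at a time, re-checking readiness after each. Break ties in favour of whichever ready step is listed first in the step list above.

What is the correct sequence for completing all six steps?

F B C D A E

Only F has no prerequisites, so it is first.
B is the only step now ready → B.
C needed B and F, now all done → C.
Next only D has its prerequisites met → D.
A is the only step now ready → A.
E is the only step now ready → E.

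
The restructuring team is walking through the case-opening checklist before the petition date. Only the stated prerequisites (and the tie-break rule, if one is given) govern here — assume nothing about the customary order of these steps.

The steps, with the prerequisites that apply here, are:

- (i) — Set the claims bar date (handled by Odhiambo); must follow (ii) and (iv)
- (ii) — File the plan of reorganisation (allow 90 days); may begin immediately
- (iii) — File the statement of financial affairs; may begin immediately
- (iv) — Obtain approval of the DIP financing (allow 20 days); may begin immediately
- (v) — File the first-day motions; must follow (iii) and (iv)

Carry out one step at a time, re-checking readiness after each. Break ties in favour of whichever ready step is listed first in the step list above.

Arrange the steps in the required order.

(ii) (iii) (iv) (i) (v)

Nothing is required for (ii), (iii) and (iv). (ii) is listed earlier → (ii) first.
Now (iii) and (iv) have their prerequisites met. (iii) is listed earlier, so (iii) next.
Next only (iv) has its prerequisites met → (iv).
Now (i) and (v) have their prerequisites met. (i) is listed earlier, so (i) next.
That leaves (v) as the only ready step → (v).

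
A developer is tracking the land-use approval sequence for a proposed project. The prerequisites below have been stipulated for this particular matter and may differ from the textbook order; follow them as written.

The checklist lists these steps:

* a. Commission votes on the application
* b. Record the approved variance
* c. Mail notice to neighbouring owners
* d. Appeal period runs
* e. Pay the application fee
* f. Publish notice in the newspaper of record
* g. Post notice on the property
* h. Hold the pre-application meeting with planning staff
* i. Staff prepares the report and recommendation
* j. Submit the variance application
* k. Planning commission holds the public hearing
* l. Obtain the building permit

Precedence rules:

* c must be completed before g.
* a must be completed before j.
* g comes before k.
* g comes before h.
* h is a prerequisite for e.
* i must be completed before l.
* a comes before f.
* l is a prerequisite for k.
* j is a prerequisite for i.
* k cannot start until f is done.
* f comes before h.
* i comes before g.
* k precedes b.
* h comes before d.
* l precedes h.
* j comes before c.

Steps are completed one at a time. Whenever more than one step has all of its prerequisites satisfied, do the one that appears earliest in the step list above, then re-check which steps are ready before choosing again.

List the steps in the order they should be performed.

a has no prerequisites → a first.
Now f and j have their prerequisites met. f is listed earlier, so f next.
j is the only step now ready → j.
Now c and i have their prerequisites met. c is listed earlier, so c next.
i needed j, now all done → i.
Ready: g and l. g is listed earlier → g.
Next only l has its prerequisites met → l.
Ready: h and k. h is listed earlier → h.
d, e and k are all available; d is listed earlier → d.
e and k are both available; e is listed earlier → e.
That leaves k as the only ready step → k.
b is the only step now ready → b.

a, f, j, c, i, g, l, h, d, e, k, b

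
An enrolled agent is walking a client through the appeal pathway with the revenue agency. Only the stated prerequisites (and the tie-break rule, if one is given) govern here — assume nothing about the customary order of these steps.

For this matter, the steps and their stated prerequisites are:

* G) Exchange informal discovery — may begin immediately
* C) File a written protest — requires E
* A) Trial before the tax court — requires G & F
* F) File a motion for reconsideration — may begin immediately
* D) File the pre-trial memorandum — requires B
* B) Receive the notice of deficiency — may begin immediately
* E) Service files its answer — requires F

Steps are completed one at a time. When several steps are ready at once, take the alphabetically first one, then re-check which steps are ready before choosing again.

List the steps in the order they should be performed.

B, D, F, E, C, G, A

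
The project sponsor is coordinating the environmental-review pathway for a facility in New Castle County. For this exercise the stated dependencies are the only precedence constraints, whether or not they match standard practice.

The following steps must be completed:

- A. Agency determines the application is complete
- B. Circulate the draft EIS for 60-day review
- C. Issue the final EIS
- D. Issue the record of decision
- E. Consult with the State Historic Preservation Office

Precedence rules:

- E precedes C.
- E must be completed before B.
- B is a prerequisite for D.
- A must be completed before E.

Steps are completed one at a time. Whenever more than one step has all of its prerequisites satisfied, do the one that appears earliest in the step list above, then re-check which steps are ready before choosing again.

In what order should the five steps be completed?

A is the only step with nothing outstanding, so it goes first.
E needed A, now all done → E.
Now B and C have their prerequisites met. B is listed earlier, so B next.
D now also ready, so the ready set is {C, D}; C is listed earlier → C.
That leaves D as the only ready step → D.

A, E, B, C, D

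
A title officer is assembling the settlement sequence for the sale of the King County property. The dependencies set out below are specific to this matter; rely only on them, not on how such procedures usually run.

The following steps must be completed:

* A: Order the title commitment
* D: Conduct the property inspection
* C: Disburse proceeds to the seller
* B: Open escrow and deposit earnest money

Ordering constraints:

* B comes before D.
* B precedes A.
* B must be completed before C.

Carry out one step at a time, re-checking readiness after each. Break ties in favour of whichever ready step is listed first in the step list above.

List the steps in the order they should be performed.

B A D C

B is the only step with nothing outstanding, so it goes first.
Now A, D and C have their prerequisites met. A is listed earlier, so A next.
Ready: D and C. D is listed earlier → D.
That leaves C as the only ready step → C.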